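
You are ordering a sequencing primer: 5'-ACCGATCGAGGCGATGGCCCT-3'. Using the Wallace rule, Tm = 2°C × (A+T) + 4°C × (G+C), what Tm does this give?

70°C

Scanning the sequence gives A=4, C=7, T=3, G=7.
AT pairs contribute 7, GC pairs contribute 14.
Tm = 2(7) + 4(14) = 14 + 56 = 70°C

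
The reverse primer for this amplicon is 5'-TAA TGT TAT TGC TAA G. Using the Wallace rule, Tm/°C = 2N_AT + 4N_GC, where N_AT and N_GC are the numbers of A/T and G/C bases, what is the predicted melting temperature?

Scanning the sequence gives C=1, G=3, T=7, A=5.
AT pairs contribute 12, GC pairs contribute 4.
Tm = 2(12) + 4(4) = 24 + 16 = 40°C

40°C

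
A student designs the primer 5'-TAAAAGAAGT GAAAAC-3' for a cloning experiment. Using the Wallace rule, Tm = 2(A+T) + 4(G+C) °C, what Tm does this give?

Scanning the sequence gives C=1, G=3, A=10, T=2.
AT pairs contribute 12, GC pairs contribute 4.
Tm = 2(12) + 4(4) = 24 + 16 = 40°C

40°C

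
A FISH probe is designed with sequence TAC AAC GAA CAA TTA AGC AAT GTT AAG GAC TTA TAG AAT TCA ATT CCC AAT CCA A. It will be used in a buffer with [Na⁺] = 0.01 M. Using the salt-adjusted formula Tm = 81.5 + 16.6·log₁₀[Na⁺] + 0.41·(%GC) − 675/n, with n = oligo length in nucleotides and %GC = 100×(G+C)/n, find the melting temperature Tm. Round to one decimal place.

48.7°C

Length n = 55. Counting bases: C=11, G=6, A=24, T=14
G+C = 17, so %GC = 17/55 × 100 = 30.909%
Salt term: 16.6 × (-2) = -33.2
GC term: 0.41 × 30.909 = 12.673; length term: −675/55 = −12.273
Tm = 81.5 + (-33.2) + 12.673 − 12.273 = 48.7 → 48.7°C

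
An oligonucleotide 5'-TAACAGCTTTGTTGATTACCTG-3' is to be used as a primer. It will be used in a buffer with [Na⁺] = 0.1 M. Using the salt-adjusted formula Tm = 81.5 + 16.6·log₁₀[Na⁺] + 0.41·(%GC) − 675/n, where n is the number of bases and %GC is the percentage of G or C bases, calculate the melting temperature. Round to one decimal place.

49.1°C

Length n = 22. Scanning the sequence gives C=4, A=5, T=9, G=4.
G+C = 8, so %GC = 8/22 × 100 = 36.364%
Salt term: 16.6 × (-1) = -16.6
GC term: 0.41 × 36.364 = 14.909; length term: −675/22 = −30.682
Tm = 81.5 + (-16.6) + 14.909 − 30.682 = 49.127 → 49.1°C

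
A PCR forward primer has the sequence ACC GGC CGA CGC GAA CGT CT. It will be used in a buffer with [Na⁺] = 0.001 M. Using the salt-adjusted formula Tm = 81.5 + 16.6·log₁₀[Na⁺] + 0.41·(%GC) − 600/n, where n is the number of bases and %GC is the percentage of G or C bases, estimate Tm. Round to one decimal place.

Length n = 20. T=2, C=8, A=4, G=6
G+C = 14, so %GC = 14/20 × 100 = 70%
Salt term: 16.6 × (-3) = -49.8
GC term: 0.41 × 70 = 28.7; length term: −600/20 = −30
Tm = 81.5 + (-49.8) + 28.7 − 30 = 30.4 → 30.4°C

30.4°C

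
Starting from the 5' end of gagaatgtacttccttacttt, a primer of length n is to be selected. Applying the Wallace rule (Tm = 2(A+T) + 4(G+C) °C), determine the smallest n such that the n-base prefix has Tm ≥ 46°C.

First 16 bases: GAGAATGTACTTCCTT → Tm = 44°C (< 46°C)
First 17 bases: GAGAATGTACTTCCTTA → Tm = 46°C (≥ 46°C)
Since every base adds ≥2°C, Tm only increases with n, so the threshold is first crossed at n = 17.

n = 17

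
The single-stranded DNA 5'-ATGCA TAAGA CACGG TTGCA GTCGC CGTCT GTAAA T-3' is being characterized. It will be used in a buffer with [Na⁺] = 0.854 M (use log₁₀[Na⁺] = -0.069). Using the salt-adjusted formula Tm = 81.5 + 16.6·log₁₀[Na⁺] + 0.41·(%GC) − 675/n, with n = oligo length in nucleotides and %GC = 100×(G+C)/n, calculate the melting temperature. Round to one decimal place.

81.0°C

Length n = 36. Counting bases: A=10, G=9, T=9, C=8
G+C = 17, so %GC = 17/36 × 100 = 47.222%
Salt term: 16.6 × (-0.069) = -1.145
GC term: 0.41 × 47.222 = 19.361; length term: −675/36 = −18.75
Tm = 81.5 + (-1.145) + 19.361 − 18.75 = 80.966 → 81.0°C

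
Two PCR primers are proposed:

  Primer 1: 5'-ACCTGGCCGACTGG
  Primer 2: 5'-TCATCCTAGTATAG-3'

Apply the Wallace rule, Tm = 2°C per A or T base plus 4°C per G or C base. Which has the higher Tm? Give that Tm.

Primer 1, 48°C

Primer 1: A+T=4, G+C=10 → Tm = 2(4)+4(10) = 48°C
Primer 2: A+T=9, G+C=5 → Tm = 2(9)+4(5) = 38°C
48°C vs 38°C → primer 1 is higher.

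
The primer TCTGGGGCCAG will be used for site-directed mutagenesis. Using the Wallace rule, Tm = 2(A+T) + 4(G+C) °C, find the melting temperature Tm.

38°C

Base counts: A=1, C=3, T=2, G=5
So N_AT = 3 and N_GC = 8.
Tm = 4·8 + 2·3 = 32 + 6 = 38°C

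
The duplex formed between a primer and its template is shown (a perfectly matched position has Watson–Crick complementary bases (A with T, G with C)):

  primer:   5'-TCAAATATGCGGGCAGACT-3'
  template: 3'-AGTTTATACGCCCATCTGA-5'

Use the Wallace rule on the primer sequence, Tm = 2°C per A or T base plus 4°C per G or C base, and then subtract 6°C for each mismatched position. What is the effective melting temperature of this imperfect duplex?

Primer base counts: A=6, T=4, G=5, C=4 → A+T=10, G+C=9
Perfect-match Tm = 2(10) + 4(9) = 20 + 36 = 56°C
Mismatches (positions where the bases are not complementary): 1 (at position 14)
Effective Tm = 56 − 1×6 = 56 − 6 = 50°C

50°C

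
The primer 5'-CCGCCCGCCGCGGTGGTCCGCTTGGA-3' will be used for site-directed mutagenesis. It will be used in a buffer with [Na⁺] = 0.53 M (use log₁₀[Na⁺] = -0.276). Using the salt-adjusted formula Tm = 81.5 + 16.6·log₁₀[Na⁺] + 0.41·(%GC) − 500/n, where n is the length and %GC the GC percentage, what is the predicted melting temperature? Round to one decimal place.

Length n = 26. Counting bases: G=10, A=1, T=4, C=11
G+C = 21, so %GC = 21/26 × 100 = 80.769%
Salt term: 16.6 × (-0.276) = -4.582
GC term: 0.41 × 80.769 = 33.115; length term: −500/26 = −19.231
Tm = 81.5 + (-4.582) + 33.115 − 19.231 = 90.802 → 90.8°C

90.8°C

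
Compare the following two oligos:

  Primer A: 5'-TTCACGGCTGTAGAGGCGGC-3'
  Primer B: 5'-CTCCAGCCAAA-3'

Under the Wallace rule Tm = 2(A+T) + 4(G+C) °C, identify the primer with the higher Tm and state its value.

Primer A: A+T=7, G+C=13 → Tm = 2(7)+4(13) = 66°C
Primer B: A+T=5, G+C=6 → Tm = 2(5)+4(6) = 34°C
66°C vs 34°C → primer A is higher.

Primer A, 66°C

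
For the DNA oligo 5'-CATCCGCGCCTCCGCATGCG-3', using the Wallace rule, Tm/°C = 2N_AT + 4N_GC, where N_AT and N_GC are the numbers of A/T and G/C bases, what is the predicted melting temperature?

Counting bases: A=2, G=5, C=10, T=3
AT pairs contribute 5, GC pairs contribute 15.
Tm = 4·15 + 2·5 = 60 + 10 = 70°C

70°C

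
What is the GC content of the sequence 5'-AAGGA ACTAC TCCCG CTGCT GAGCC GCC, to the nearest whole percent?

64%

Scanning the sequence gives A=6, G=7, C=11, T=4.
G+C = 7 + 11 = 18 out of 28 bases
%GC = 18/28 × 100 = 64.29% ≈ 64%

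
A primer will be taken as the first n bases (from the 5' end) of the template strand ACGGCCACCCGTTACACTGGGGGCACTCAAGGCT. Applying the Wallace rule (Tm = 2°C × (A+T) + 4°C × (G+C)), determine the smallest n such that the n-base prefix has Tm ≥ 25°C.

n = 8

First 7 bases: ACGGCCA → Tm = 24°C (< 25°C)
First 8 bases: ACGGCCAC → Tm = 28°C (≥ 25°C)
Each additional base adds 2°C (A/T) or 4°C (G/C), so Tm is non-decreasing in n; n = 8 is the first length to reach 25°C.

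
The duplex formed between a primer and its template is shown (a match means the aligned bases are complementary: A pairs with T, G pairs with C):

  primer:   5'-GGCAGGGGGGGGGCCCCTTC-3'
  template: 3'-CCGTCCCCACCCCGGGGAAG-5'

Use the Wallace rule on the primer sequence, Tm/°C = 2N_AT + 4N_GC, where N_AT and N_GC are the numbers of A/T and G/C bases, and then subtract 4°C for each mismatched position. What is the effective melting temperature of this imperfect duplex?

Primer base counts: A=1, T=2, G=11, C=6 → A+T=3, G+C=17
Perfect-match Tm = 2(3) + 4(17) = 6 + 68 = 74°C
Mismatches (positions where the bases are not complementary): 1 (at position 9)
Effective Tm = 74 − 1×4 = 74 − 4 = 70°C

70°C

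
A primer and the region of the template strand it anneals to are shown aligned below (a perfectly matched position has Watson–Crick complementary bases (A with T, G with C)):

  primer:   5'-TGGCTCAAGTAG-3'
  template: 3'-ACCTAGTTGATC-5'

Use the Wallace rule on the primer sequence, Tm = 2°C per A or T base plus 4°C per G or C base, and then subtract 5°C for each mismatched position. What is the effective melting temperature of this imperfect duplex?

26°C

Primer base counts: A=3, T=3, G=4, C=2 → A+T=6, G+C=6
Perfect-match Tm = 2(6) + 4(6) = 12 + 24 = 36°C
Mismatches (positions where the bases are not complementary): 2 (at positions 4, 9)
Effective Tm = 36 − 2×5 = 36 − 10 = 26°C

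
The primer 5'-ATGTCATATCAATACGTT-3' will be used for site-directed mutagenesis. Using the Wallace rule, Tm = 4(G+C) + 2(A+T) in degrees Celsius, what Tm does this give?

46°C

T=7, G=2, A=6, C=3
So N_AT = 13 and N_GC = 5.
Tm = 2(13) + 4(5) = 26 + 20 = 46°C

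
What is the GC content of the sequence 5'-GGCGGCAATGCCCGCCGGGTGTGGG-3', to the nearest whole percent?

G=13, C=7, T=3, A=2
G+C = 13 + 7 = 20 out of 25 bases
%GC = 20/25 × 100 = 80% ≈ 80%

80%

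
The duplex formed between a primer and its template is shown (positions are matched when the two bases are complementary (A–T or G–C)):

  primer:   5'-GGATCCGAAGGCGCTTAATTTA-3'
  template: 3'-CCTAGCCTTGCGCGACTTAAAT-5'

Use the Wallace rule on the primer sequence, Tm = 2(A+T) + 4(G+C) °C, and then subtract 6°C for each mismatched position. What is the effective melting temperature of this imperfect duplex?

Primer base counts: A=6, T=6, G=6, C=4 → A+T=12, G+C=10
Perfect-match Tm = 2(12) + 4(10) = 24 + 40 = 64°C
Mismatches (positions where the bases are not complementary): 3 (at positions 6, 10, 16)
Effective Tm = 64 − 3×6 = 64 − 18 = 46°C

46°C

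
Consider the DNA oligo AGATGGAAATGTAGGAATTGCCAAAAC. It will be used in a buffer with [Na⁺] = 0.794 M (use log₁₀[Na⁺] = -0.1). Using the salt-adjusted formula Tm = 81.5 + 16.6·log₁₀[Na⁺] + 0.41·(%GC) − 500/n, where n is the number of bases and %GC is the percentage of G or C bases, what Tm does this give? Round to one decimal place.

Length n = 27. Counting bases: G=7, A=12, C=3, T=5
G+C = 10, so %GC = 10/27 × 100 = 37.037%
Salt term: 16.6 × (-0.1) = -1.66
GC term: 0.41 × 37.037 = 15.185; length term: −500/27 = −18.519
Tm = 81.5 + (-1.66) + 15.185 − 18.519 = 76.506 → 76.5°C

76.5°C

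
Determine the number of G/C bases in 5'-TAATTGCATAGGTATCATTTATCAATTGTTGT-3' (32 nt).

8

Scanning the sequence gives T=15, G=5, C=3, A=9.
Total G or C: 5 + 3 = 8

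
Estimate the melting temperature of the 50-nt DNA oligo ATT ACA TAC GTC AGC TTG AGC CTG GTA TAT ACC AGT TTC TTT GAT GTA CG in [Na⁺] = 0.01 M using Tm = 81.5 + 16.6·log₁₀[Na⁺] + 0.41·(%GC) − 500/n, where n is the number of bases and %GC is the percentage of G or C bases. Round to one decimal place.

Length n = 50. Scanning the sequence gives G=10, A=12, T=18, C=10.
G+C = 20, so %GC = 20/50 × 100 = 40%
Salt term: 16.6 × (-2) = -33.2
GC term: 0.41 × 40 = 16.4; length term: −500/50 = −10
Tm = 81.5 + (-33.2) + 16.4 − 10 = 54.7 → 54.7°C

54.7°C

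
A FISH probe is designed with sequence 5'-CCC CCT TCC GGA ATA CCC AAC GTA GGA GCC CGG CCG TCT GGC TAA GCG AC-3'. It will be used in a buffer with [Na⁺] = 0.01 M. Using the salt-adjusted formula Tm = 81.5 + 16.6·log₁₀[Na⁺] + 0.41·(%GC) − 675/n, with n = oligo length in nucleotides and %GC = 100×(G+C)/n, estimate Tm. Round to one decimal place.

61.9°C

Length n = 50. C=20, A=10, T=7, G=13
G+C = 33, so %GC = 33/50 × 100 = 66%
Salt term: 16.6 × (-2) = -33.2
GC term: 0.41 × 66 = 27.06; length term: −675/50 = −13.5
Tm = 81.5 + (-33.2) + 27.06 − 13.5 = 61.86 → 61.9°C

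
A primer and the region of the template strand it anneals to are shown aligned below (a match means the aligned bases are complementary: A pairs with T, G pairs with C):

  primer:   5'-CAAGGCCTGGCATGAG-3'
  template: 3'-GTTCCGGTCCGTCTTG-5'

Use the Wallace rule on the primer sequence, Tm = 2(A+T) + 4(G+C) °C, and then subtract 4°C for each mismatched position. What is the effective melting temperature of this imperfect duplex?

36°C

Primer base counts: A=4, T=2, G=6, C=4 → A+T=6, G+C=10
Perfect-match Tm = 2(6) + 4(10) = 12 + 40 = 52°C
Mismatches (positions where the bases are not complementary): 4 (at positions 8, 13, 14, 16)
Effective Tm = 52 − 4×4 = 52 − 16 = 36°C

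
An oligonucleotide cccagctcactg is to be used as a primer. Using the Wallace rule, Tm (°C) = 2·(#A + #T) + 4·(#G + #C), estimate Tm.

Counting bases: C=6, A=2, T=2, G=2
AT pairs contribute 4, GC pairs contribute 8.
Tm = 2(4) + 4(8) = 8 + 32 = 40°C

40°C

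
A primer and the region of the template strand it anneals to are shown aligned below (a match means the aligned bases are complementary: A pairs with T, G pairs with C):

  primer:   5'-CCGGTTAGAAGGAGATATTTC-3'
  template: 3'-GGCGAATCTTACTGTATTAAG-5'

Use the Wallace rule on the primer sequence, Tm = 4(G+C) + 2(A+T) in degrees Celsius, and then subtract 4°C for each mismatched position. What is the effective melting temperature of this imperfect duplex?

Primer base counts: A=6, T=6, G=6, C=3 → A+T=12, G+C=9
Perfect-match Tm = 2(12) + 4(9) = 24 + 36 = 60°C
Mismatches (positions where the bases are not complementary): 4 (at positions 4, 11, 14, 18)
Effective Tm = 60 − 4×4 = 60 − 16 = 44°C

44°C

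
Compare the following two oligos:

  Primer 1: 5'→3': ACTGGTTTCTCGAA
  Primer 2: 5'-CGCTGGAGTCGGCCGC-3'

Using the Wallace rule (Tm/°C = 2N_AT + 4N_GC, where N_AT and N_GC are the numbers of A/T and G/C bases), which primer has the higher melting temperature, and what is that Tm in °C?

Primer 1: A+T=8, G+C=6 → Tm = 2(8)+4(6) = 40°C
Primer 2: A+T=3, G+C=13 → Tm = 2(3)+4(13) = 58°C
40°C vs 58°C → primer 2 is higher.

Primer 2, 58°C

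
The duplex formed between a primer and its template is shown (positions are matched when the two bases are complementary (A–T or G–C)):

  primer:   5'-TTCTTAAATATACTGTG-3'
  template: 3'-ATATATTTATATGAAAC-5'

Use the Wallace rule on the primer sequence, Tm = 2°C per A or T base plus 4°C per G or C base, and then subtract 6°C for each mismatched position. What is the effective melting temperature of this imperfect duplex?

Primer base counts: A=5, T=8, G=2, C=2 → A+T=13, G+C=4
Perfect-match Tm = 2(13) + 4(4) = 26 + 16 = 42°C
Mismatches (positions where the bases are not complementary): 4 (at positions 2, 3, 4, 15)
Effective Tm = 42 − 4×6 = 42 − 24 = 18°C

18°C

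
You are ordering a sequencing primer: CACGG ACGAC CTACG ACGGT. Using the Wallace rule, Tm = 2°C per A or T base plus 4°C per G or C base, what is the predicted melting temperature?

Scanning the sequence gives A=5, G=6, C=7, T=2.
AT pairs contribute 7, GC pairs contribute 13.
Tm = 2×7 + 4×13 = 66°C

66°C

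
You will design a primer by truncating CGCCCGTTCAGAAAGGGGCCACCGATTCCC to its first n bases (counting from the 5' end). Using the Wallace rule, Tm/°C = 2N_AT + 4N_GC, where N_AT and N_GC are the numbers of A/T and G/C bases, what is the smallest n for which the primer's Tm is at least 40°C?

n = 12

First 11 bases: CGCCCGTTCAG → Tm = 38°C (< 40°C)
First 12 bases: CGCCCGTTCAGA → Tm = 40°C (≥ 40°C)
Since every base adds ≥2°C, Tm only increases with n, so the threshold is first crossed at n = 12.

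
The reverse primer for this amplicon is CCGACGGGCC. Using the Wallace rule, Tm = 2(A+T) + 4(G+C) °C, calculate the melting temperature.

38°C

Counting bases: A=1, G=4, T=0, C=5
So N_AT = 1 and N_GC = 9.
Tm = 2(1) + 4(9) = 2 + 36 = 38°C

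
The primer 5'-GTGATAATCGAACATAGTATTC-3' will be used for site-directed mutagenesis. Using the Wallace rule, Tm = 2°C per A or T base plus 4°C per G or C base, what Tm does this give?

58°C

Counting bases: C=3, A=8, G=4, T=7
So N_AT = 15 and N_GC = 7.
Tm = 2×15 + 4×7 = 58°C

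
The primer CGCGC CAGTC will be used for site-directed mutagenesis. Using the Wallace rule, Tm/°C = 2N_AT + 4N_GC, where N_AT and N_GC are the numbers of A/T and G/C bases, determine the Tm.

Counting bases: A=1, T=1, G=3, C=5
AT pairs contribute 2, GC pairs contribute 8.
Tm = 2×2 + 4×8 = 36°C

36°C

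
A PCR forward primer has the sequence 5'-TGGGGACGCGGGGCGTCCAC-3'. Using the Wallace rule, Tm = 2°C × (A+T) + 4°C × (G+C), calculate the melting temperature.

72°C

A=2, T=2, C=6, G=10
So N_AT = 4 and N_GC = 16.
Tm = 2×4 + 4×16 = 72°C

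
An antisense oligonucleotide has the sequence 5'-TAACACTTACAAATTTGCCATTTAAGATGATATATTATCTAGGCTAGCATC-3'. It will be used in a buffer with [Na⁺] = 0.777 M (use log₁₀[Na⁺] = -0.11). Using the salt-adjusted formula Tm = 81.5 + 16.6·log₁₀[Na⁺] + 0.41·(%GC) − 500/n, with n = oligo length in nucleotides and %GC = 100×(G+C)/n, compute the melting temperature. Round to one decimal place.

Length n = 51. Scanning the sequence gives A=18, T=18, G=6, C=9.
G+C = 15, so %GC = 15/51 × 100 = 29.412%
Salt term: 16.6 × (-0.11) = -1.826
GC term: 0.41 × 29.412 = 12.059; length term: −500/51 = −9.804
Tm = 81.5 + (-1.826) + 12.059 − 9.804 = 81.929 → 81.9°C

81.9°C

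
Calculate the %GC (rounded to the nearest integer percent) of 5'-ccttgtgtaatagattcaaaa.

Counting bases: T=7, G=3, A=8, C=3
G+C = 3 + 3 = 6 out of 21 bases
%GC = 6/21 × 100 = 28.57% ≈ 29%

29%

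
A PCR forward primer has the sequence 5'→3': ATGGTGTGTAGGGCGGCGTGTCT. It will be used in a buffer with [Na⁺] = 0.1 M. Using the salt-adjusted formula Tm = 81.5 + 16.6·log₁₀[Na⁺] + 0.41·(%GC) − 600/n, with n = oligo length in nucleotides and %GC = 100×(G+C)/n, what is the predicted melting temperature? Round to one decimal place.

63.8°C

Length n = 23. Base counts: A=2, G=11, C=3, T=7
G+C = 14, so %GC = 14/23 × 100 = 60.87%
Salt term: 16.6 × (-1) = -16.6
GC term: 0.41 × 60.87 = 24.957; length term: −600/23 = −26.087
Tm = 81.5 + (-16.6) + 24.957 − 26.087 = 63.77 → 63.8°C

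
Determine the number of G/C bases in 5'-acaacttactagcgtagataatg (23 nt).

Base counts: C=4, A=9, G=4, T=6
G+C = 4 + 4 = 8

8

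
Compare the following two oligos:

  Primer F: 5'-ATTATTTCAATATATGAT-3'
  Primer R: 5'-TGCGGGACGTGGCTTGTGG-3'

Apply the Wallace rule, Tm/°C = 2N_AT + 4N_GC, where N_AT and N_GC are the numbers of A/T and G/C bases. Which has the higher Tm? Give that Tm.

Primer R, 64°C

Primer F: A+T=16, G+C=2 → Tm = 2(16)+4(2) = 40°C
Primer R: A+T=6, G+C=13 → Tm = 2(6)+4(13) = 64°C
40°C vs 64°C → primer R is higher.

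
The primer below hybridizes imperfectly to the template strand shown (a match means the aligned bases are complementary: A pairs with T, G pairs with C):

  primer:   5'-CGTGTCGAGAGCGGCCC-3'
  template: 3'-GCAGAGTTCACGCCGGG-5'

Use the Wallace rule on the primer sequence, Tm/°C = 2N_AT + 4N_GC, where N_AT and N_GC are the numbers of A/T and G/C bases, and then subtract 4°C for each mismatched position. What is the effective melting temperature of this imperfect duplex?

48°C

Primer base counts: A=2, T=2, G=7, C=6 → A+T=4, G+C=13
Perfect-match Tm = 2(4) + 4(13) = 8 + 52 = 60°C
Mismatches (positions where the bases are not complementary): 3 (at positions 4, 7, 10)
Effective Tm = 60 − 3×4 = 60 − 12 = 48°C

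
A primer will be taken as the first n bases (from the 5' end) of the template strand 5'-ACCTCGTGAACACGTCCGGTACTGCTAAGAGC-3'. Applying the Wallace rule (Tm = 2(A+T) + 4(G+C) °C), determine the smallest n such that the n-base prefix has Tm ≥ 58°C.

n = 18

First 17 bases: ACCTCGTGAACACGTCC → Tm = 54°C (< 58°C)
First 18 bases: ACCTCGTGAACACGTCCG → Tm = 58°C (≥ 58°C)
Since every base adds ≥2°C, Tm only increases with n, so the threshold is first crossed at n = 18.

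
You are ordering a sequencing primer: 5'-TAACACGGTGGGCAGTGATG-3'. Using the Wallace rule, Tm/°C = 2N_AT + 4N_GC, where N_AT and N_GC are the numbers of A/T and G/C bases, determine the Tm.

62°C

Base counts: A=5, C=3, G=8, T=4
So N_AT = 9 and N_GC = 11.
Tm = 2×9 + 4×11 = 62°C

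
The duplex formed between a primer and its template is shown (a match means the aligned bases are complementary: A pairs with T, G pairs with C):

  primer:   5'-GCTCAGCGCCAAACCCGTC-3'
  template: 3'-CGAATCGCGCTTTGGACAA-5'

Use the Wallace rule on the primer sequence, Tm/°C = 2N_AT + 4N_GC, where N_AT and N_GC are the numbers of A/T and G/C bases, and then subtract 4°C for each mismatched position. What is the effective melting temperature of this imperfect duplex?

Primer base counts: A=4, T=2, G=4, C=9 → A+T=6, G+C=13
Perfect-match Tm = 2(6) + 4(13) = 12 + 52 = 64°C
Mismatches (positions where the bases are not complementary): 4 (at positions 4, 10, 16, 19)
Effective Tm = 64 − 4×4 = 64 − 16 = 48°C

48°C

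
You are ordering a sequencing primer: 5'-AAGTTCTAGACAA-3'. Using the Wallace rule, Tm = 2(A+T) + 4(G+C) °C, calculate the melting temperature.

34°C

Scanning the sequence gives A=6, C=2, G=2, T=3.
A+T = 9, G+C = 4
Tm = 2(9) + 4(4) = 18 + 16 = 34°C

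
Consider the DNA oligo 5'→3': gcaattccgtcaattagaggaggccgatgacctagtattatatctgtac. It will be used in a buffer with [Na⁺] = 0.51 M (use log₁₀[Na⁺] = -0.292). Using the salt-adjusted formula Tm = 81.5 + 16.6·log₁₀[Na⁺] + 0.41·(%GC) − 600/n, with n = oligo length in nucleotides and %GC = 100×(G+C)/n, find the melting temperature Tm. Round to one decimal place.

82.0°C

Length n = 49. Base counts: C=10, A=14, T=14, G=11
G+C = 21, so %GC = 21/49 × 100 = 42.857%
Salt term: 16.6 × (-0.292) = -4.847
GC term: 0.41 × 42.857 = 17.571; length term: −600/49 = −12.245
Tm = 81.5 + (-4.847) + 17.571 − 12.245 = 81.979 → 82.0°C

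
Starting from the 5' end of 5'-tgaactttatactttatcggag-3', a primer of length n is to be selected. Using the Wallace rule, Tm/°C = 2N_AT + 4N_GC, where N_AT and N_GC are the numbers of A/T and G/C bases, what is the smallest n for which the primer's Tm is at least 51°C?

n = 20

First 19 bases: TGAACTTTATACTTTATCG → Tm = 48°C (< 51°C)
First 20 bases: TGAACTTTATACTTTATCGG → Tm = 52°C (≥ 51°C)
Since every base adds ≥2°C, Tm only increases with n, so the threshold is first crossed at n = 20.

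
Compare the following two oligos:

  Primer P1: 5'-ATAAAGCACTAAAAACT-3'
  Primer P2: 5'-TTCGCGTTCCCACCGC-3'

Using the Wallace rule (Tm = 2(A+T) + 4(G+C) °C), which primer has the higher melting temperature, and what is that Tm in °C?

Primer P1: A+T=13, G+C=4 → Tm = 2(13)+4(4) = 42°C
Primer P2: A+T=5, G+C=11 → Tm = 2(5)+4(11) = 54°C
42°C vs 54°C → primer P2 is higher.

Primer P2, 54°C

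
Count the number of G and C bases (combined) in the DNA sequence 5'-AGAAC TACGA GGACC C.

Scanning the sequence gives C=5, G=4, A=6, T=1.
Total G or C: 4 + 5 = 9

9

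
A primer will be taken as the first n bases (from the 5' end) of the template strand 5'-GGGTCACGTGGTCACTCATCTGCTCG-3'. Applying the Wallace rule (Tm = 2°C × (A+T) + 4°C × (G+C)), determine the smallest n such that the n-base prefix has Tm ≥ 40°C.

First 11 bases: GGGTCACGTGG → Tm = 38°C (< 40°C)
First 12 bases: GGGTCACGTGGT → Tm = 40°C (≥ 40°C)
Since every base adds ≥2°C, Tm only increases with n, so the threshold is first crossed at n = 12.

n = 12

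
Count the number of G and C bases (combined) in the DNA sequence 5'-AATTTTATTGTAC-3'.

2

Counting bases: A=4, T=7, G=1, C=1
G+C = 1 + 1 = 2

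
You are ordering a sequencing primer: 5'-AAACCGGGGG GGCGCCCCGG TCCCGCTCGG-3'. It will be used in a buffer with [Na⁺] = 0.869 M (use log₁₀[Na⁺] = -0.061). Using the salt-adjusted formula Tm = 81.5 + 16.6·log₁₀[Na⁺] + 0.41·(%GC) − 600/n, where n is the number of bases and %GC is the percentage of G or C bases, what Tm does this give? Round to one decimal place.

Length n = 30. Base counts: G=13, T=2, A=3, C=12
G+C = 25, so %GC = 25/30 × 100 = 83.333%
Salt term: 16.6 × (-0.061) = -1.013
GC term: 0.41 × 83.333 = 34.167; length term: −600/30 = −20
Tm = 81.5 + (-1.013) + 34.167 − 20 = 94.654 → 94.7°C

94.7°C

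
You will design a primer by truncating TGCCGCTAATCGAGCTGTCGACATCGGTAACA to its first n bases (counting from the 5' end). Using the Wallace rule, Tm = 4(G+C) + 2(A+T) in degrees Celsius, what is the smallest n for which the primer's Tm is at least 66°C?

First 20 bases: TGCCGCTAATCGAGCTGTCG → Tm = 64°C (< 66°C)
First 21 bases: TGCCGCTAATCGAGCTGTCGA → Tm = 66°C (≥ 66°C)
Each additional base adds 2°C (A/T) or 4°C (G/C), so Tm is non-decreasing in n; n = 21 is the first length to reach 66°C.

n = 21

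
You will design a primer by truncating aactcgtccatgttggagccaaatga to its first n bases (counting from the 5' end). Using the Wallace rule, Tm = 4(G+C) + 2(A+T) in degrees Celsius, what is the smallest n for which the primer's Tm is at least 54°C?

First 17 bases: AACTCGTCCATGTTGGA → Tm = 50°C (< 54°C)
First 18 bases: AACTCGTCCATGTTGGAG → Tm = 54°C (≥ 54°C)
Since every base adds ≥2°C, Tm only increases with n, so the threshold is first crossed at n = 18.

n = 18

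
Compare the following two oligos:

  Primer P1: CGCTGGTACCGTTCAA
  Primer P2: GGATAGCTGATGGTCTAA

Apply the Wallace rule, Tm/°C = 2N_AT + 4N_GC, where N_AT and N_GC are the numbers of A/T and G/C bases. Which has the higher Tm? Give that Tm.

Primer P2, 52°C

Primer P1: A+T=7, G+C=9 → Tm = 2(7)+4(9) = 50°C
Primer P2: A+T=10, G+C=8 → Tm = 2(10)+4(8) = 52°C
50°C vs 52°C → primer P2 is higher.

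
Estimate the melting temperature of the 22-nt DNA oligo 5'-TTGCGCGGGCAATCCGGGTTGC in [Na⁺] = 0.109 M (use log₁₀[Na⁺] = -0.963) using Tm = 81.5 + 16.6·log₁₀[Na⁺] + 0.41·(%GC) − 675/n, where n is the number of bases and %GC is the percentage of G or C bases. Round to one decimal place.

Length n = 22. Base counts: T=5, G=9, A=2, C=6
G+C = 15, so %GC = 15/22 × 100 = 68.182%
Salt term: 16.6 × (-0.963) = -15.986
GC term: 0.41 × 68.182 = 27.955; length term: −675/22 = −30.682
Tm = 81.5 + (-15.986) + 27.955 − 30.682 = 62.787 → 62.8°C

62.8°C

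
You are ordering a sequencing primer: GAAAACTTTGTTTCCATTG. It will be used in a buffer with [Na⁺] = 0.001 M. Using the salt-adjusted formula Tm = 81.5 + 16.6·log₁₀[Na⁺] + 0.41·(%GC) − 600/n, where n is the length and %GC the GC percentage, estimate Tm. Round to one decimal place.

Length n = 19. Scanning the sequence gives C=3, G=3, A=5, T=8.
G+C = 6, so %GC = 6/19 × 100 = 31.579%
Salt term: 16.6 × (-3) = -49.8
GC term: 0.41 × 31.579 = 12.947; length term: −600/19 = −31.579
Tm = 81.5 + (-49.8) + 12.947 − 31.579 = 13.068 → 13.1°C

13.1°C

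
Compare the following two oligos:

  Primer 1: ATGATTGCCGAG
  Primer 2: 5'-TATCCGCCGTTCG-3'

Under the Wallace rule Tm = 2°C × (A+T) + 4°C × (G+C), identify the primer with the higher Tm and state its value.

Primer 1: A+T=6, G+C=6 → Tm = 2(6)+4(6) = 36°C
Primer 2: A+T=5, G+C=8 → Tm = 2(5)+4(8) = 42°C
36°C vs 42°C → primer 2 is higher.

Primer 2, 42°C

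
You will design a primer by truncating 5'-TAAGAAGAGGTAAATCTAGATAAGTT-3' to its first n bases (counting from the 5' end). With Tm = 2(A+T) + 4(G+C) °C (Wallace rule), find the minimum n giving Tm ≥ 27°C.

n = 10

First 9 bases: TAAGAAGAG → Tm = 24°C (< 27°C)
First 10 bases: TAAGAAGAGG → Tm = 28°C (≥ 27°C)
Each additional base adds 2°C (A/T) or 4°C (G/C), so Tm is non-decreasing in n; n = 10 is the first length to reach 27°C.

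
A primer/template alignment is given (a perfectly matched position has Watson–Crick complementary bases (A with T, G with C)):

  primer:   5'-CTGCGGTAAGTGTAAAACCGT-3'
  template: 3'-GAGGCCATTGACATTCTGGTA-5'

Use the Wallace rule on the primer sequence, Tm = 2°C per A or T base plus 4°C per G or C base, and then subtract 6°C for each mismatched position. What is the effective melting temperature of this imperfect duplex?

38°C

Primer base counts: A=6, T=5, G=6, C=4 → A+T=11, G+C=10
Perfect-match Tm = 2(11) + 4(10) = 22 + 40 = 62°C
Mismatches (positions where the bases are not complementary): 4 (at positions 3, 10, 16, 20)
Effective Tm = 62 − 4×6 = 62 − 24 = 38°C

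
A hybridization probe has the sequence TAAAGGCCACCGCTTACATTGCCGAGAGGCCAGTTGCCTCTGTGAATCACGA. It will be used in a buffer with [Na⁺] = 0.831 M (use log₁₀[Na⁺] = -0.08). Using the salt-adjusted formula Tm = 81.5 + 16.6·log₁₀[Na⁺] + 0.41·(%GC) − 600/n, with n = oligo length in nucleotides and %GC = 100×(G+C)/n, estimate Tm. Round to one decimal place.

90.7°C

Length n = 52. Scanning the sequence gives T=11, C=15, G=13, A=13.
G+C = 28, so %GC = 28/52 × 100 = 53.846%
Salt term: 16.6 × (-0.08) = -1.328
GC term: 0.41 × 53.846 = 22.077; length term: −600/52 = −11.538
Tm = 81.5 + (-1.328) + 22.077 − 11.538 = 90.711 → 90.7°C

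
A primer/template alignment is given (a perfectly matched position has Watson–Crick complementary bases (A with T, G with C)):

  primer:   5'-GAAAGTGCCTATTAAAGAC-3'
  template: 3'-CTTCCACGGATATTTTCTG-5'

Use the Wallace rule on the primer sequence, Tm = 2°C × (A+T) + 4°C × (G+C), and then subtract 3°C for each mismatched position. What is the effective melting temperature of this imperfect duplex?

Primer base counts: A=8, T=4, G=4, C=3 → A+T=12, G+C=7
Perfect-match Tm = 2(12) + 4(7) = 24 + 28 = 52°C
Mismatches (positions where the bases are not complementary): 2 (at positions 4, 13)
Effective Tm = 52 − 2×3 = 52 − 6 = 46°C

46°C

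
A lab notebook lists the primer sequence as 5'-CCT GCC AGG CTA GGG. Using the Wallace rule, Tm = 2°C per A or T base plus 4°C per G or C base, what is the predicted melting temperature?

Counting bases: C=5, T=2, A=2, G=6
AT pairs contribute 4, GC pairs contribute 11.
Tm = 2(4) + 4(11) = 8 + 44 = 52°C

52°C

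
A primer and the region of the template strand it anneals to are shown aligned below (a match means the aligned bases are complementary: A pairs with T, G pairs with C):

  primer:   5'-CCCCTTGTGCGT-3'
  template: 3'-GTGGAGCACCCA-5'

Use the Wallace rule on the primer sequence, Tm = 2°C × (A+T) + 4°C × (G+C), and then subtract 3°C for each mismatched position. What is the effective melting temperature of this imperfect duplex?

Primer base counts: A=0, T=4, G=3, C=5 → A+T=4, G+C=8
Perfect-match Tm = 2(4) + 4(8) = 8 + 32 = 40°C
Mismatches (positions where the bases are not complementary): 3 (at positions 2, 6, 10)
Effective Tm = 40 − 3×3 = 40 − 9 = 31°C

31°C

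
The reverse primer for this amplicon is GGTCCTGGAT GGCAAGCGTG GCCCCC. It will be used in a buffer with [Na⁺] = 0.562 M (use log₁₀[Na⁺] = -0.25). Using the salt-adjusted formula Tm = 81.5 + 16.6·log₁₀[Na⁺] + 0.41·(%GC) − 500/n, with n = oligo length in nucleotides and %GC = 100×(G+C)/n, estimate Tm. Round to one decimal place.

Length n = 26. Counting bases: A=3, C=9, T=4, G=10
G+C = 19, so %GC = 19/26 × 100 = 73.077%
Salt term: 16.6 × (-0.25) = -4.15
GC term: 0.41 × 73.077 = 29.962; length term: −500/26 = −19.231
Tm = 81.5 + (-4.15) + 29.962 − 19.231 = 88.081 → 88.1°C

88.1°C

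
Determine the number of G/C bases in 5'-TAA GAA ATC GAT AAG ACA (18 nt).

5

A=10, T=3, C=2, G=3
Total G or C: 3 + 2 = 5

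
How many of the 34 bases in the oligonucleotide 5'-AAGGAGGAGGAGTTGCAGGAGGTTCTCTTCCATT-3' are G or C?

Base counts: A=8, T=9, G=12, C=5
G+C = 12 + 5 = 17

17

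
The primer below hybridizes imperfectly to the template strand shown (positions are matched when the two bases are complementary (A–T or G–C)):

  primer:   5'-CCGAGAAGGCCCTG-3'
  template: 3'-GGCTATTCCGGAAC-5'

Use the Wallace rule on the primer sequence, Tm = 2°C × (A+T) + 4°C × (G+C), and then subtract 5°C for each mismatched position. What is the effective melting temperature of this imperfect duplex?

Primer base counts: A=3, T=1, G=5, C=5 → A+T=4, G+C=10
Perfect-match Tm = 2(4) + 4(10) = 8 + 40 = 48°C
Mismatches (positions where the bases are not complementary): 2 (at positions 5, 12)
Effective Tm = 48 − 2×5 = 48 − 10 = 38°C

38°C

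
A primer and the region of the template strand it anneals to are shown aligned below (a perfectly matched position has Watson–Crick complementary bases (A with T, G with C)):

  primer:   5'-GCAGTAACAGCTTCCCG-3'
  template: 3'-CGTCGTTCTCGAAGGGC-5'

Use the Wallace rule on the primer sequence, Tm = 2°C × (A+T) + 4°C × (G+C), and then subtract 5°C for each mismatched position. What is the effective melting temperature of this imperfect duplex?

44°C

Primer base counts: A=4, T=3, G=4, C=6 → A+T=7, G+C=10
Perfect-match Tm = 2(7) + 4(10) = 14 + 40 = 54°C
Mismatches (positions where the bases are not complementary): 2 (at positions 5, 8)
Effective Tm = 54 − 2×5 = 54 − 10 = 44°C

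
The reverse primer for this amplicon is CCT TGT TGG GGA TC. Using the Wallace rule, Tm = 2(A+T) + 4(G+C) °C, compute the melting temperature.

A=1, T=5, C=3, G=5
So N_AT = 6 and N_GC = 8.
Tm = 2(6) + 4(8) = 12 + 32 = 44°C

44°C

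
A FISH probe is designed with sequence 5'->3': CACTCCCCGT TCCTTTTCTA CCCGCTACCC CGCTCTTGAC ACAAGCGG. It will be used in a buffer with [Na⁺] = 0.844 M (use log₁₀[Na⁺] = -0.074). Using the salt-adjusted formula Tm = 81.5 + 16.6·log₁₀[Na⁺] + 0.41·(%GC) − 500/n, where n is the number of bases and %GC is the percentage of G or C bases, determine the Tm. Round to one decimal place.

94.6°C

Length n = 48. T=12, A=7, G=7, C=22
G+C = 29, so %GC = 29/48 × 100 = 60.417%
Salt term: 16.6 × (-0.074) = -1.228
GC term: 0.41 × 60.417 = 24.771; length term: −500/48 = −10.417
Tm = 81.5 + (-1.228) + 24.771 − 10.417 = 94.626 → 94.6°C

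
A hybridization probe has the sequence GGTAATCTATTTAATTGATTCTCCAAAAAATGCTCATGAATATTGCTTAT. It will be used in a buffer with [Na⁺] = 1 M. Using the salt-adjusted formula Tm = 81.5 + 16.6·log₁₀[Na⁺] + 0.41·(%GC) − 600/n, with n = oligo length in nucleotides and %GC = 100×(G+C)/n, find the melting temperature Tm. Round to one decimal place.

80.2°C

Length n = 50. Base counts: G=6, T=20, A=17, C=7
G+C = 13, so %GC = 13/50 × 100 = 26%
Salt term: 16.6 × (0) = 0
GC term: 0.41 × 26 = 10.66; length term: −600/50 = −12
Tm = 81.5 + (0) + 10.66 − 12 = 80.16 → 80.2°C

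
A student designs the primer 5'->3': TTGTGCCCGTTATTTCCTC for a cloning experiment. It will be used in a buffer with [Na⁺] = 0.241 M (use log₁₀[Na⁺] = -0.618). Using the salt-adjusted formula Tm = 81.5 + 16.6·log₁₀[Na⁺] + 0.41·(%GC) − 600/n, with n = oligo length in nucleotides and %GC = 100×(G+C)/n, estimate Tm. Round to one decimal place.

59.1°C

Length n = 19. Base counts: T=9, G=3, C=6, A=1
G+C = 9, so %GC = 9/19 × 100 = 47.368%
Salt term: 16.6 × (-0.618) = -10.259
GC term: 0.41 × 47.368 = 19.421; length term: −600/19 = −31.579
Tm = 81.5 + (-10.259) + 19.421 − 31.579 = 59.083 → 59.1°C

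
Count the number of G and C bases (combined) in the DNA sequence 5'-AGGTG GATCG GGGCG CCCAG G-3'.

Counting bases: T=2, A=3, C=5, G=11
Total G or C: 11 + 5 = 16

16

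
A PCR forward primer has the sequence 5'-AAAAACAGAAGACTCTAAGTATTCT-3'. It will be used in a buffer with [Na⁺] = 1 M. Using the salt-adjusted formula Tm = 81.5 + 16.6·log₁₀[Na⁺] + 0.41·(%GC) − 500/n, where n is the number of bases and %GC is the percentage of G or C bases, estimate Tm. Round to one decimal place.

73.0°C

Length n = 25. Counting bases: C=4, G=3, A=12, T=6
G+C = 7, so %GC = 7/25 × 100 = 28%
Salt term: 16.6 × (0) = 0
GC term: 0.41 × 28 = 11.48; length term: −500/25 = −20
Tm = 81.5 + (0) + 11.48 − 20 = 72.98 → 73.0°C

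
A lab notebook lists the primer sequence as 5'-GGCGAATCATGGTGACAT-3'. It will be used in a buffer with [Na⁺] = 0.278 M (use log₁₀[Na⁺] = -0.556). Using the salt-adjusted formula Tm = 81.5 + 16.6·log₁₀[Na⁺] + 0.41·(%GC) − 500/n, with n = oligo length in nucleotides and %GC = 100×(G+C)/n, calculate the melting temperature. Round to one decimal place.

65.0°C

Length n = 18. Counting bases: T=4, A=5, G=6, C=3
G+C = 9, so %GC = 9/18 × 100 = 50%
Salt term: 16.6 × (-0.556) = -9.23
GC term: 0.41 × 50 = 20.5; length term: −500/18 = −27.778
Tm = 81.5 + (-9.23) + 20.5 − 27.778 = 64.992 → 65.0°C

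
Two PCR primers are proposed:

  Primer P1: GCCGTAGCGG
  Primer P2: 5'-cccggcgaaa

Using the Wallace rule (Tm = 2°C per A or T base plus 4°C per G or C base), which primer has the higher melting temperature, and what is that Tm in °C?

Primer P1: A+T=2, G+C=8 → Tm = 2(2)+4(8) = 36°C
Primer P2: A+T=3, G+C=7 → Tm = 2(3)+4(7) = 34°C
36°C vs 34°C → primer P1 is higher.

Primer P1, 36°C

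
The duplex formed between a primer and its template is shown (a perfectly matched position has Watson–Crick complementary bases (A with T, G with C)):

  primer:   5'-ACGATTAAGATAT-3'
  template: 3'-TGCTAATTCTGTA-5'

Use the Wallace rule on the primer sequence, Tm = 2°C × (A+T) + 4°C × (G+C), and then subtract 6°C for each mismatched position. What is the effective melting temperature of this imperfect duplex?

26°C

Primer base counts: A=6, T=4, G=2, C=1 → A+T=10, G+C=3
Perfect-match Tm = 2(10) + 4(3) = 20 + 12 = 32°C
Mismatches (positions where the bases are not complementary): 1 (at position 11)
Effective Tm = 32 − 1×6 = 32 − 6 = 26°C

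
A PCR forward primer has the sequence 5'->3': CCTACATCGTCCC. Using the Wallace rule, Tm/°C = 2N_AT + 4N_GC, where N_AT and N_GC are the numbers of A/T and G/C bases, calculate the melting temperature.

42°C

Scanning the sequence gives T=3, A=2, G=1, C=7.
A+T = 5, G+C = 8
Tm = 2×5 + 4×8 = 42°C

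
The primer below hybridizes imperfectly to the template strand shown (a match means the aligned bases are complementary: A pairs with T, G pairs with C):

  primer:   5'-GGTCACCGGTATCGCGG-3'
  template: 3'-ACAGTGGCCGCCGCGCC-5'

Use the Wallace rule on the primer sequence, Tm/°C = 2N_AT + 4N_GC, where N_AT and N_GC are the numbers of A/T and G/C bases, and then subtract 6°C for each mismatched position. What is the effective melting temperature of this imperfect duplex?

34°C

Primer base counts: A=2, T=3, G=7, C=5 → A+T=5, G+C=12
Perfect-match Tm = 2(5) + 4(12) = 10 + 48 = 58°C
Mismatches (positions where the bases are not complementary): 4 (at positions 1, 10, 11, 12)
Effective Tm = 58 − 4×6 = 58 − 24 = 34°C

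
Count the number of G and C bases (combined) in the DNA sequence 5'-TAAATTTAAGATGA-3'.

Counting bases: C=0, G=2, A=7, T=5
G+C = 2 + 0 = 2

2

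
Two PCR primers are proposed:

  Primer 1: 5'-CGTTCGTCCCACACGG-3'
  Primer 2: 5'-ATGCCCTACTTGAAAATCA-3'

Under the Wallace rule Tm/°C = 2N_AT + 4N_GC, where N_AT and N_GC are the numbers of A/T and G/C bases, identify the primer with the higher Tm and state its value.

Primer 1, 54°C

Primer 1: A+T=5, G+C=11 → Tm = 2(5)+4(11) = 54°C
Primer 2: A+T=12, G+C=7 → Tm = 2(12)+4(7) = 52°C
54°C vs 52°C → primer 1 is higher.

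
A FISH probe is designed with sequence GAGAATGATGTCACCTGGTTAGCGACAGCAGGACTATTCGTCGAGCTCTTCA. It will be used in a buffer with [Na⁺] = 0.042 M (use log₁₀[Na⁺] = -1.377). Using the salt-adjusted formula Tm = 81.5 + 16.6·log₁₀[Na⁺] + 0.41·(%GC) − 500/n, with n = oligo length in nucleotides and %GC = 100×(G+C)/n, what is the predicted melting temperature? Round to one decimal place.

69.5°C

Length n = 52. Base counts: T=13, G=14, A=13, C=12
G+C = 26, so %GC = 26/52 × 100 = 50%
Salt term: 16.6 × (-1.377) = -22.858
GC term: 0.41 × 50 = 20.5; length term: −500/52 = −9.615
Tm = 81.5 + (-22.858) + 20.5 − 9.615 = 69.527 → 69.5°C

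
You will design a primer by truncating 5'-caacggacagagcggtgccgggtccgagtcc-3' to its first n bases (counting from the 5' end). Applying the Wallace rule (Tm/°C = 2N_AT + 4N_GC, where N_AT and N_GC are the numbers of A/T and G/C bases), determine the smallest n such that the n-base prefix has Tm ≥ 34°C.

n = 11

First 10 bases: CAACGGACAG → Tm = 32°C (< 34°C)
First 11 bases: CAACGGACAGA → Tm = 34°C (≥ 34°C)
Each additional base adds 2°C (A/T) or 4°C (G/C), so Tm is non-decreasing in n; n = 11 is the first length to reach 34°C.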